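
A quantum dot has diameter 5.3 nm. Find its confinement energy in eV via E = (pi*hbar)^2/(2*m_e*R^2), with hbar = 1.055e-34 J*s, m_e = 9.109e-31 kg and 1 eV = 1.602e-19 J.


Radius R = 5.3/2 = 2.65 nm = 2.65e-09 m
E = (pi * 1.055e-34)^2 / (2 * 9.109e-31 * (2.65e-09)^2)
E(J) = 8.58642e-21
E = E(J) / 1.602e-19 = 0.0536 eV

0.0536


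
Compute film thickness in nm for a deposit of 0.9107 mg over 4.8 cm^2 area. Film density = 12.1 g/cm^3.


Convert: m = 0.9107 mg = 9.1070e-07 kg, A = 4.8 cm^2 = 4.8000e-04 m^2, rho = 12.1 g/cm^3 = 12100 kg/m^3
t = m / (A * rho)
t = 9.1070e-07 / (4.8000e-04 * 12100)
t = 1.5680e-07 m = 156.8 nm

156.8


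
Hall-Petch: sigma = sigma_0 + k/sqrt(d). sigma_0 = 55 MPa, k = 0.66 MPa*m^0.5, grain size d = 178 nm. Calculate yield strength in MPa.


d = 178 nm = 1.78e-07 m
sqrt(d) = 0.0004219005
Hall-Petch contribution = k / sqrt(d) = 0.66 / 0.0004219005 = 1564.4 MPa
sigma = sigma_0 + k/sqrt(d) = 55 + 1564.4 = 1619.4 MPa

1619.4


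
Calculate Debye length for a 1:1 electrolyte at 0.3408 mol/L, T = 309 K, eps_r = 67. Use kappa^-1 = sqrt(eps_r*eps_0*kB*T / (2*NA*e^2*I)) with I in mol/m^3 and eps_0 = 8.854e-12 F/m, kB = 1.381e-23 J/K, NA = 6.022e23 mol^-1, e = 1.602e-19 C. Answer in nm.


Ionic strength I = 0.3408 * 1^2 * 1000 = 340.8 mol/m^3
kappa^-1 = sqrt(67 * 8.854e-12 * 1.381e-23 * 309 / (2 * 6.022e23 * (1.602e-19)^2 * 340.8))
kappa^-1 = 0.49 nm

0.49


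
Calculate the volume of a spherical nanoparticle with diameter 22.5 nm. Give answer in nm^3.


Radius r = 22.5/2 = 11.25 nm
Volume V = (4/3) * pi * r^3
V = (4/3) * pi * (11.25)^3
V = 5964.12 nm^3

5964.12


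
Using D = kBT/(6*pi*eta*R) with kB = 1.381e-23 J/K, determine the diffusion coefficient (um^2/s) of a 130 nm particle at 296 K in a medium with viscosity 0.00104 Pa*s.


Radius R = 130/2 = 65 nm = 6.5e-08 m
D = kB*T / (6*pi*eta*R)
D = 1.381e-23 * 296 / (6 * pi * 0.00104 * 6.5e-08)
D = 3.20802e-12 m^2/s = 3.208 um^2/s

3.208


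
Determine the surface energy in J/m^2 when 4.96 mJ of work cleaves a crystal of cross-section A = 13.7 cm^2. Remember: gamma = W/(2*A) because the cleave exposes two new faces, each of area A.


Convert: A = 13.7 cm^2 = 0.00137 m^2, W = 4.96 mJ = 0.00496 J
Cleaving exposes two faces of area A, so total new surface = 2*A and gamma = W / (2*A)
gamma = 0.00496 / (2 * 0.00137)
gamma = 1.81 J/m^2

1.81


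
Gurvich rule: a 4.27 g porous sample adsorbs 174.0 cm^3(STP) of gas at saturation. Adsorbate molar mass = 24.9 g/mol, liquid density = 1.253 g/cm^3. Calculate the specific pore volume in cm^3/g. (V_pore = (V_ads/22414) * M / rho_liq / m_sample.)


Moles adsorbed n = V_ads / 22414 = 174.0 / 22414 = 7.763005e-03 mol
Liquid volume V_liq = n * M / rho_liq = 7.763005e-03 * 24.9 / 1.253 = 0.15427 cm^3
Specific pore volume V_pore = V_liq / m_sample = 0.15427 / 4.27
V_pore = 0.0361 cm^3/g

0.0361


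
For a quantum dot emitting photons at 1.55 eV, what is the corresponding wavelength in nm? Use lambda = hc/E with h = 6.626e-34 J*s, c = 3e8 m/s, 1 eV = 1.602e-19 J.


Convert energy: E = 1.55 eV = 1.55 * 1.602e-19 = 2.4831e-19 J
lambda = h*c / E = 6.626e-34 * 3e8 / 2.4831e-19
lambda = 8.00532e-07 m = 800.5 nm

800.5


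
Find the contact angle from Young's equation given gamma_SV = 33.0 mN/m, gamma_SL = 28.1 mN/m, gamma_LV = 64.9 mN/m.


cos(theta) = (gamma_SV - gamma_SL) / gamma_LV
cos(theta) = (33.0 - 28.1) / 64.9
cos(theta) = 0.075501
theta = arccos(0.075501) = 85.67 degrees

85.67


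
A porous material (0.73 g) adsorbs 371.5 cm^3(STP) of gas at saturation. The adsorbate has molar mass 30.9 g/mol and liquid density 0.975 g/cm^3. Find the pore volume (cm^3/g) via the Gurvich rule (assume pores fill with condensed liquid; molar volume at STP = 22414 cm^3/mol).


Moles adsorbed n = V_ads / 22414 = 371.5 / 22414 = 1.657446e-02 mol
Liquid volume V_liq = n * M / rho_liq = 1.657446e-02 * 30.9 / 0.975 = 0.52528 cm^3
Specific pore volume V_pore = V_liq / m_sample = 0.52528 / 0.73
V_pore = 0.7196 cm^3/g

0.7196


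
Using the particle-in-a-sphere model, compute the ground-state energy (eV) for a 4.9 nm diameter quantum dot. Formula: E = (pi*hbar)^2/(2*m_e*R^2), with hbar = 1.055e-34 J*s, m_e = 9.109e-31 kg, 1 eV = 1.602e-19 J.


Radius R = 4.9/2 = 2.45 nm = 2.45e-09 m
E = (pi * 1.055e-34)^2 / (2 * 9.109e-31 * (2.45e-09)^2)
E(J) = 1.00455e-20
E = E(J) / 1.602e-19 = 0.0627 eV

0.0627


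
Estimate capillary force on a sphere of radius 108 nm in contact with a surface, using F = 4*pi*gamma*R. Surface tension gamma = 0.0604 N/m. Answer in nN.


Convert radius: R = 108 nm = 1.08e-07 m
F = 4 * pi * gamma * R
F = 4 * pi * 0.0604 * 1.08e-07
F = 8.19729e-08 N = 81.9729 nN

81.9729


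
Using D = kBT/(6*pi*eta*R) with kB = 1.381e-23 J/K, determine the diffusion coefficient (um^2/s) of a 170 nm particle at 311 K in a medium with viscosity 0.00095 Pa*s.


Radius R = 170/2 = 85 nm = 8.5e-08 m
D = kB*T / (6*pi*eta*R)
D = 1.381e-23 * 311 / (6 * pi * 0.00095 * 8.5e-08)
D = 2.8217e-12 m^2/s = 2.822 um^2/s

2.822


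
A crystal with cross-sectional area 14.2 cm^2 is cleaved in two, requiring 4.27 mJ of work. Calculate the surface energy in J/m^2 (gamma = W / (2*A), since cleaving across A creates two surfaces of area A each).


Convert: A = 14.2 cm^2 = 0.00142 m^2, W = 4.27 mJ = 0.00427 J
Cleaving exposes two faces of area A, so total new surface = 2*A and gamma = W / (2*A)
gamma = 0.00427 / (2 * 0.00142)
gamma = 1.504 J/m^2

1.504


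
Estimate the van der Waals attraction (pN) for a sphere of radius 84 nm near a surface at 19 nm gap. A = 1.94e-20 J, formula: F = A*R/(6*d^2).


Convert to SI: R = 84 nm = 8.4e-08 m, d = 19 nm = 1.9e-08 m
F = A * R / (6 * d^2)
F = 1.94e-20 * 8.4e-08 / (6 * (1.9e-08)^2)
F = 7.52355e-13 N = 0.752 pN

0.752


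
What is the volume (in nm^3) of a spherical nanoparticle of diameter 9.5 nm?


Radius r = 9.5/2 = 4.75 nm
Volume V = (4/3) * pi * r^3
V = (4/3) * pi * (4.75)^3
V = 448.92 nm^3

448.92


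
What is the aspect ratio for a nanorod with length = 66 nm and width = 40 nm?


Aspect ratio AR = length / diameter
AR = 66 / 40
AR = 1.65

1.65


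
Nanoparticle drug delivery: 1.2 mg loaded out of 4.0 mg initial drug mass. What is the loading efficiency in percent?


Drug loading efficiency = (drug loaded / drug initial) * 100
DLE = 1.2 / 4.0 * 100
DLE = 0.3 * 100
DLE = 30.0%

30.0


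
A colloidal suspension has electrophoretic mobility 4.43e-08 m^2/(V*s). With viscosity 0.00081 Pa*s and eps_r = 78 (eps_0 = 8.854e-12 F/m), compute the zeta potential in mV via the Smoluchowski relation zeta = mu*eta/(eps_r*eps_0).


Smoluchowski equation: zeta = mu * eta / (eps_r * eps_0)
zeta = 4.43e-08 * 0.00081 / (78 * 8.854e-12)
zeta = 0.051958 V = 51.96 mV

51.96


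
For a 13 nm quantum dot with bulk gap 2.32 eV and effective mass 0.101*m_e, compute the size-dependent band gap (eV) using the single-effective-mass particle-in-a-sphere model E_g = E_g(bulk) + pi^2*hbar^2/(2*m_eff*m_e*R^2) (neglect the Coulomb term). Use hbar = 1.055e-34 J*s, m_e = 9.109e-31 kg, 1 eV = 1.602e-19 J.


Radius R = 13/2 nm = 6.5e-09 m
Confinement energy dE = pi^2 * hbar^2 / (2 * m_eff * m_e * R^2)
dE = pi^2 * (1.055e-34)^2 / (2 * 0.101 * 9.109e-31 * (6.5e-09)^2) J, divided by 1.602e-19 J/eV
dE = 0.0882 eV
Total band gap = E_g(bulk) + dE = 2.32 + 0.0882 = 2.4082 eV

2.4082


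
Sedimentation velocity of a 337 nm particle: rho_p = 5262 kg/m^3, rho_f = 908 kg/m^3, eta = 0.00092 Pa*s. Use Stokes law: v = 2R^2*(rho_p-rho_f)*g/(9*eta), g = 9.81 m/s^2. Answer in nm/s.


Radius R = 337/2 nm = 1.685e-07 m
Density difference = 5262 - 908 = 4354 kg/m^3
v = 2 * R^2 * (rho_p - rho_f) * g / (9 * eta)
v = 2 * (1.685e-07)^2 * 4354 * 9.81 / (9 * 0.00092)
v = 2.92925e-07 m/s = 292.9253 nm/s

292.9253


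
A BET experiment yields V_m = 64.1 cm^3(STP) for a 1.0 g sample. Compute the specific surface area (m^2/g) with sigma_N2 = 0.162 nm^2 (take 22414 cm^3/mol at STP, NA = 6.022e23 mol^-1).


Number of moles in monolayer = V_m / 22414 = 64.1 / 22414 = 0.00285982
Number of molecules = moles * NA = 0.00285982 * 6.022e23
SA = molecules * sigma / mass
SA = (64.1 / 22414) * 6.022e23 * 0.162e-18 / 1.0
SA = 279.0 m^2/g

279.0


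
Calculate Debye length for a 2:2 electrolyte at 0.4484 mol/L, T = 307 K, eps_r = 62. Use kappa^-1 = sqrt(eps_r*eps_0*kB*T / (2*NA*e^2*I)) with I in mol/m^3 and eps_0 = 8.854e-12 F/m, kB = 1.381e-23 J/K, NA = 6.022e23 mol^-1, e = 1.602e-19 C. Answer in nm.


Ionic strength I = 0.4484 * 2^2 * 1000 = 1793.6 mol/m^3
kappa^-1 = sqrt(62 * 8.854e-12 * 1.381e-23 * 307 / (2 * 6.022e23 * (1.602e-19)^2 * 1793.6))
kappa^-1 = 0.205 nm

0.205


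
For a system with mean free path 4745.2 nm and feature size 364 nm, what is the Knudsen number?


Knudsen number Kn = lambda / L
Kn = 4745.2 / 364
Kn = 13.0363

13.0363


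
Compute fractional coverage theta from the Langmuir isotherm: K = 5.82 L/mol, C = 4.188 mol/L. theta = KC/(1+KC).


Langmuir isotherm: theta = K*C / (1 + K*C)
K*C = 5.82 * 4.188 = 24.37416
theta = 24.37416 / (1 + 24.37416) = 24.37416 / 25.37416
theta = 0.9606

0.9606


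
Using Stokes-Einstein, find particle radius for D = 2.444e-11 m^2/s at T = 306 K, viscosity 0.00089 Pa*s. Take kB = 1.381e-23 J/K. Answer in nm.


Stokes-Einstein: R = kB*T / (6*pi*eta*D)
R = 1.381e-23 * 306 / (6 * pi * 0.00089 * 2.444e-11)
R = 1.03068e-08 m = 10.31 nm

10.31


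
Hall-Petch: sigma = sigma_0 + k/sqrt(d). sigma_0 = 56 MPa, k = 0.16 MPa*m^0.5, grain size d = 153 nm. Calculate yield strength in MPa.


d = 153 nm = 1.53e-07 m
sqrt(d) = 0.0003911521
Hall-Petch contribution = k / sqrt(d) = 0.16 / 0.0003911521 = 409.0 MPa
sigma = sigma_0 + k/sqrt(d) = 56 + 409.0 = 465.0 MPa

465.0


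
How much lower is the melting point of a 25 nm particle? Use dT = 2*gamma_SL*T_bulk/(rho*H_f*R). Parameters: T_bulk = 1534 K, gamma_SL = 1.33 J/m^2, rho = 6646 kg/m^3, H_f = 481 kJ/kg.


Radius R = 25/2 = 12.5 nm = 1.25e-08 m
Convert H_f = 481 kJ/kg = 481000 J/kg
dT = 2 * gamma_SL * T_bulk / (rho * H_f * R)
dT = 2 * 1.33 * 1534 / (6646 * 481000 * 1.25e-08)
dT = 102.1 K

102.1


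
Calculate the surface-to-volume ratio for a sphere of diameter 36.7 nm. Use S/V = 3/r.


Radius r = 36.7/2 = 18.35 nm
S/V = 3 / r = 3 / 18.35
S/V = 0.1635 nm^-1

0.1635


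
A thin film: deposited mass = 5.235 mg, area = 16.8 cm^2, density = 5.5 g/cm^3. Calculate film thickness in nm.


Convert: m = 5.235 mg = 5.2350e-06 kg, A = 16.8 cm^2 = 1.6800e-03 m^2, rho = 5.5 g/cm^3 = 5500 kg/m^3
t = m / (A * rho)
t = 5.2350e-06 / (1.6800e-03 * 5500)
t = 5.6656e-07 m = 566.6 nm

566.6


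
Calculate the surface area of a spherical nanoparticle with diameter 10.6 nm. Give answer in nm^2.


Radius r = 10.6/2 = 5.3 nm
Surface area SA = 4 * pi * r^2
SA = 4 * pi * (5.3)^2
SA = 352.99 nm^2

352.99


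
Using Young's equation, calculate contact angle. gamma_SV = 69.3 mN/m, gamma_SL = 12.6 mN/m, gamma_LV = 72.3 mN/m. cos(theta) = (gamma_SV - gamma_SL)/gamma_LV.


cos(theta) = (gamma_SV - gamma_SL) / gamma_LV
cos(theta) = (69.3 - 12.6) / 72.3
cos(theta) = 0.784232
theta = arccos(0.784232) = 38.35 degrees

38.35


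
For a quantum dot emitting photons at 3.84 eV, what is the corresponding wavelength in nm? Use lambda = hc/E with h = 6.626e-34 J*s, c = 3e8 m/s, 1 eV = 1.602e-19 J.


Convert energy: E = 3.84 eV = 3.84 * 1.602e-19 = 6.15168e-19 J
lambda = h*c / E = 6.626e-34 * 3e8 / 6.15168e-19
lambda = 3.23131e-07 m = 323.1 nm

323.1


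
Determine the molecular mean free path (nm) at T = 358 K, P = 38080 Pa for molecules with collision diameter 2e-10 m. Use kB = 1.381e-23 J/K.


Mean free path: lambda = kB*T / (sqrt(2) * pi * d^2 * P)
lambda = 1.381e-23 * 358 / (sqrt(2) * pi * (2e-10)^2 * 38080)
lambda = 7.30558e-07 m
lambda = 730.56 nm

730.56


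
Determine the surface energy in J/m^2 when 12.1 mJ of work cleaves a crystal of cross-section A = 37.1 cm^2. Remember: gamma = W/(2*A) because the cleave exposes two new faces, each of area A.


Convert: A = 37.1 cm^2 = 0.00371 m^2, W = 12.1 mJ = 0.0121 J
Cleaving exposes two faces of area A, so total new surface = 2*A and gamma = W / (2*A)
gamma = 0.0121 / (2 * 0.00371)
gamma = 1.631 J/m^2

1.631


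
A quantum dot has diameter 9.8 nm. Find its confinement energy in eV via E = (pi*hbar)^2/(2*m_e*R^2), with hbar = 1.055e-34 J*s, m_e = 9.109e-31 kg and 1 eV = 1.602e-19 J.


Radius R = 9.8/2 = 4.9 nm = 4.9e-09 m
E = (pi * 1.055e-34)^2 / (2 * 9.109e-31 * (4.9e-09)^2)
E(J) = 2.51138e-21
E = E(J) / 1.602e-19 = 0.0157 eV

0.0157


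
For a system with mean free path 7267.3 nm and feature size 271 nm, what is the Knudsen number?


Knudsen number Kn = lambda / L
Kn = 7267.3 / 271
Kn = 26.8166

26.8166


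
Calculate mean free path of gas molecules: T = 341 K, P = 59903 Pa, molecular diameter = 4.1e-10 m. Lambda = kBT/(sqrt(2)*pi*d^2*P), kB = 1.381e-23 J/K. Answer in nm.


Mean free path: lambda = kB*T / (sqrt(2) * pi * d^2 * P)
lambda = 1.381e-23 * 341 / (sqrt(2) * pi * (4.1e-10)^2 * 59903)
lambda = 1.05261e-07 m
lambda = 105.26 nm

105.26


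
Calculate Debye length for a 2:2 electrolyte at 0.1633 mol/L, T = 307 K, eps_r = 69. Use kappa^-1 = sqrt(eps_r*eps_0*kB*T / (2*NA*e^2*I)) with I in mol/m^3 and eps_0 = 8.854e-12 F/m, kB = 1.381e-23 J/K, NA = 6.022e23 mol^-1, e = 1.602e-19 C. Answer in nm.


Ionic strength I = 0.1633 * 2^2 * 1000 = 653.2 mol/m^3
kappa^-1 = sqrt(69 * 8.854e-12 * 1.381e-23 * 307 / (2 * 6.022e23 * (1.602e-19)^2 * 653.2))
kappa^-1 = 0.358 nm

0.358


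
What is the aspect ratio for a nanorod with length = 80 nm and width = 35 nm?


Aspect ratio AR = length / diameter
AR = 80 / 35
AR = 2.29

2.29


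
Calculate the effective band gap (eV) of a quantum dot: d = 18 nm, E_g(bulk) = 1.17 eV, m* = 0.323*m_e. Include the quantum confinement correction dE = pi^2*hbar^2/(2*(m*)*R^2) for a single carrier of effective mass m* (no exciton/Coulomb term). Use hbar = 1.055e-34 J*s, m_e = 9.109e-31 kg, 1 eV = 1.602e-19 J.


Radius R = 18/2 nm = 9e-09 m
Confinement energy dE = pi^2 * hbar^2 / (2 * m_eff * m_e * R^2)
dE = pi^2 * (1.055e-34)^2 / (2 * 0.323 * 9.109e-31 * (9e-09)^2) J, divided by 1.602e-19 J/eV
dE = 0.0144 eV
Total band gap = E_g(bulk) + dE = 1.17 + 0.0144 = 1.1844 eV

1.1844


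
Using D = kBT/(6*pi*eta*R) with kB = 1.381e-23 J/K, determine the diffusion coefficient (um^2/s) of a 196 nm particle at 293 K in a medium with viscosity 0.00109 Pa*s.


Radius R = 196/2 = 98 nm = 9.8e-08 m
D = kB*T / (6*pi*eta*R)
D = 1.381e-23 * 293 / (6 * pi * 0.00109 * 9.8e-08)
D = 2.00959e-12 m^2/s = 2.01 um^2/s

2.01


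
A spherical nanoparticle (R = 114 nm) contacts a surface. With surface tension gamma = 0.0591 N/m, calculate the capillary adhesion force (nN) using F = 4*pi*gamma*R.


Convert radius: R = 114 nm = 1.14e-07 m
F = 4 * pi * gamma * R
F = 4 * pi * 0.0591 * 1.14e-07
F = 8.46647e-08 N = 84.6647 nN

84.6647


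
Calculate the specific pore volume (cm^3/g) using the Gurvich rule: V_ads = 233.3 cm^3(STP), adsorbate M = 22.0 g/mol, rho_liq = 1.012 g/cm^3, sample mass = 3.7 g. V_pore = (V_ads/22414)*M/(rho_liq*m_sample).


Moles adsorbed n = V_ads / 22414 = 233.3 / 22414 = 1.040867e-02 mol
Liquid volume V_liq = n * M / rho_liq = 1.040867e-02 * 22.0 / 1.012 = 0.22628 cm^3
Specific pore volume V_pore = V_liq / m_sample = 0.22628 / 3.7
V_pore = 0.0612 cm^3/g

0.0612


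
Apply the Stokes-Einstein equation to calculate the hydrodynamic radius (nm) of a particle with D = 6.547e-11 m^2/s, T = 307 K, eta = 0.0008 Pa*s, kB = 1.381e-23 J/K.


Stokes-Einstein: R = kB*T / (6*pi*eta*D)
R = 1.381e-23 * 307 / (6 * pi * 0.0008 * 6.547e-11)
R = 4.29436e-09 m = 4.29 nm

4.29


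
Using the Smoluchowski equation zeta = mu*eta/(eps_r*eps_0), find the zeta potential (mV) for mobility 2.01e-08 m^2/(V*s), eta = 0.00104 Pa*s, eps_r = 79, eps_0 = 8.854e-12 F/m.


Smoluchowski equation: zeta = mu * eta / (eps_r * eps_0)
zeta = 2.01e-08 * 0.00104 / (79 * 8.854e-12)
zeta = 0.029886 V = 29.89 mV

29.89


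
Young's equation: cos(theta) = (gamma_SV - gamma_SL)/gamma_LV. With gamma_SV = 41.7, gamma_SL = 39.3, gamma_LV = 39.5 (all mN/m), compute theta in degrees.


cos(theta) = (gamma_SV - gamma_SL) / gamma_LV
cos(theta) = (41.7 - 39.3) / 39.5
cos(theta) = 0.060759
theta = arccos(0.060759) = 86.52 degrees

86.52


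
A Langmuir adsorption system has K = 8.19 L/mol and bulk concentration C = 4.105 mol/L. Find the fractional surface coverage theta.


Langmuir isotherm: theta = K*C / (1 + K*C)
K*C = 8.19 * 4.105 = 33.61995
theta = 33.61995 / (1 + 33.61995) = 33.61995 / 34.61995
theta = 0.9711

0.9711


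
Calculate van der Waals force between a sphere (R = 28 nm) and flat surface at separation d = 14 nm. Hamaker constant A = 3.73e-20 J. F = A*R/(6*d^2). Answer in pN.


Convert to SI: R = 28 nm = 2.8e-08 m, d = 14 nm = 1.4e-08 m
F = A * R / (6 * d^2)
F = 3.73e-20 * 2.8e-08 / (6 * (1.4e-08)^2)
F = 8.88095e-13 N = 0.888 pN

0.888


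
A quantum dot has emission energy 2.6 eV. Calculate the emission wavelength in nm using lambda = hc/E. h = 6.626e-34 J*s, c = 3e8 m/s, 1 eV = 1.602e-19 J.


Convert energy: E = 2.6 eV = 2.6 * 1.602e-19 = 4.1652e-19 J
lambda = h*c / E = 6.626e-34 * 3e8 / 4.1652e-19
lambda = 4.7724e-07 m = 477.2 nm

477.2


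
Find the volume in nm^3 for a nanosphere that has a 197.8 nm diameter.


Radius r = 197.8/2 = 98.9 nm
Volume V = (4/3) * pi * r^3
V = (4/3) * pi * (98.9)^3
V = 4052075.08 nm^3

4052075.08


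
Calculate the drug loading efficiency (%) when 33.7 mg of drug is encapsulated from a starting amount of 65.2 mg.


Drug loading efficiency = (drug loaded / drug initial) * 100
DLE = 33.7 / 65.2 * 100
DLE = 0.5169 * 100
DLE = 51.69%

51.69


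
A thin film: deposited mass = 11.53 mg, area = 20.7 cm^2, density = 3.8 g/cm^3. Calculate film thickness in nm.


Convert: m = 11.53 mg = 1.1530e-05 kg, A = 20.7 cm^2 = 2.0700e-03 m^2, rho = 3.8 g/cm^3 = 3800 kg/m^3
t = m / (A * rho)
t = 1.1530e-05 / (2.0700e-03 * 3800)
t = 1.4658e-06 m = 1465.8 nm

1465.8


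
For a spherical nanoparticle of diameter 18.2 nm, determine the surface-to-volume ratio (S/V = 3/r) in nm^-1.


Radius r = 18.2/2 = 9.1 nm
S/V = 3 / r = 3 / 9.1
S/V = 0.3297 nm^-1

0.3297


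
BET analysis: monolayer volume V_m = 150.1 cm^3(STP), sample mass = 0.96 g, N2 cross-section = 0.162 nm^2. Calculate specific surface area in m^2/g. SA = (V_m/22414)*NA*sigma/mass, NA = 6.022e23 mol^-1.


Number of moles in monolayer = V_m / 22414 = 150.1 / 22414 = 0.00669671
Number of molecules = moles * NA = 0.00669671 * 6.022e23
SA = molecules * sigma / mass
SA = (150.1 / 22414) * 6.022e23 * 0.162e-18 / 0.96
SA = 680.5 m^2/g

680.5


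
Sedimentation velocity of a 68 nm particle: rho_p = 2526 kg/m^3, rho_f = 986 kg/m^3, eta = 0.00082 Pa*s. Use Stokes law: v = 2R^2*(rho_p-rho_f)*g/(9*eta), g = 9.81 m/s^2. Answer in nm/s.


Radius R = 68/2 nm = 3.4e-08 m
Density difference = 2526 - 986 = 1540 kg/m^3
v = 2 * R^2 * (rho_p - rho_f) * g / (9 * eta)
v = 2 * (3.4e-08)^2 * 1540 * 9.81 / (9 * 0.00082)
v = 4.73283e-09 m/s = 4.7328 nm/s

4.7328


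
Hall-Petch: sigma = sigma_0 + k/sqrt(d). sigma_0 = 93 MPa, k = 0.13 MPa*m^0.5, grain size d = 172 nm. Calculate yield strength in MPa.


d = 172 nm = 1.72e-07 m
sqrt(d) = 0.0004147288
Hall-Petch contribution = k / sqrt(d) = 0.13 / 0.0004147288 = 313.5 MPa
sigma = sigma_0 + k/sqrt(d) = 93 + 313.5 = 406.5 MPa

406.5


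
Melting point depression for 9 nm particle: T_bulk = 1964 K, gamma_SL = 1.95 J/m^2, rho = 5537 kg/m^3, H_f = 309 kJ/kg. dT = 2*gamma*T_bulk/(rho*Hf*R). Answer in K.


Radius R = 9/2 = 4.5 nm = 4.5e-09 m
Convert H_f = 309 kJ/kg = 309000 J/kg
dT = 2 * gamma_SL * T_bulk / (rho * H_f * R)
dT = 2 * 1.95 * 1964 / (5537 * 309000 * 4.5e-09)
dT = 994.9 K

994.9


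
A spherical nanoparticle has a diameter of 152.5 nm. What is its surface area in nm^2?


Radius r = 152.5/2 = 76.25 nm
Surface area SA = 4 * pi * r^2
SA = 4 * pi * (76.25)^2
SA = 73061.66 nm^2

73061.66


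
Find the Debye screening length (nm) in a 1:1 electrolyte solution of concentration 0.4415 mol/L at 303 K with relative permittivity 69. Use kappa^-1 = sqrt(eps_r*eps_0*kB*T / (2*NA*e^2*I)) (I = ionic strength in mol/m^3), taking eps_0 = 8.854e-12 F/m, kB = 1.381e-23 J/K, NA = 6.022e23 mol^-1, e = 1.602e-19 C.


Ionic strength I = 0.4415 * 1^2 * 1000 = 441.5 mol/m^3
kappa^-1 = sqrt(69 * 8.854e-12 * 1.381e-23 * 303 / (2 * 6.022e23 * (1.602e-19)^2 * 441.5))
kappa^-1 = 0.433 nm

0.433


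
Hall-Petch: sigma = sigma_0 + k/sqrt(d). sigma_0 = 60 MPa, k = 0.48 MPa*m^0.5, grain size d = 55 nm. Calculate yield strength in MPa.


d = 55 nm = 5.5e-08 m
sqrt(d) = 0.0002345208
Hall-Petch contribution = k / sqrt(d) = 0.48 / 0.0002345208 = 2046.7 MPa
sigma = sigma_0 + k/sqrt(d) = 60 + 2046.7 = 2106.7 MPa

2106.7


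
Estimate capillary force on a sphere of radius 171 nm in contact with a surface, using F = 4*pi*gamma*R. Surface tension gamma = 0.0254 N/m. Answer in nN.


Convert radius: R = 171 nm = 1.71e-07 m
F = 4 * pi * gamma * R
F = 4 * pi * 0.0254 * 1.71e-07
F = 5.45808e-08 N = 54.5808 nN

54.5808


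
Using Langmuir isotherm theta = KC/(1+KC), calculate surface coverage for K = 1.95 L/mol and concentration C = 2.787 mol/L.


Langmuir isotherm: theta = K*C / (1 + K*C)
K*C = 1.95 * 2.787 = 5.43465
theta = 5.43465 / (1 + 5.43465) = 5.43465 / 6.43465
theta = 0.8446

0.8446


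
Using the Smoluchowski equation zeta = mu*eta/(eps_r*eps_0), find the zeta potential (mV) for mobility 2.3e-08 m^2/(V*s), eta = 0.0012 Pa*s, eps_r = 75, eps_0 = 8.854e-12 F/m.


Smoluchowski equation: zeta = mu * eta / (eps_r * eps_0)
zeta = 2.3e-08 * 0.0012 / (75 * 8.854e-12)
zeta = 0.041563 V = 41.56 mV

41.56


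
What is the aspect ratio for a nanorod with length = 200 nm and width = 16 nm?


Aspect ratio AR = length / diameter
AR = 200 / 16
AR = 12.5

12.5


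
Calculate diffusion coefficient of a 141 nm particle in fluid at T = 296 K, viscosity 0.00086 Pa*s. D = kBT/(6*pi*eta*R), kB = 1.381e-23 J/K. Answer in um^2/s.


Radius R = 141/2 = 70.5 nm = 7.05e-08 m
D = kB*T / (6*pi*eta*R)
D = 1.381e-23 * 296 / (6 * pi * 0.00086 * 7.05e-08)
D = 3.57682e-12 m^2/s = 3.577 um^2/s

3.577


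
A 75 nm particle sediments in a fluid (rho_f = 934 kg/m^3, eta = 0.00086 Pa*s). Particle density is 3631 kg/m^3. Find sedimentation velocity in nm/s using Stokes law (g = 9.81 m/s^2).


Radius R = 75/2 nm = 3.75e-08 m
Density difference = 3631 - 934 = 2697 kg/m^3
v = 2 * R^2 * (rho_p - rho_f) * g / (9 * eta)
v = 2 * (3.75e-08)^2 * 2697 * 9.81 / (9 * 0.00086)
v = 9.61394e-09 m/s = 9.6139 nm/s

9.6139


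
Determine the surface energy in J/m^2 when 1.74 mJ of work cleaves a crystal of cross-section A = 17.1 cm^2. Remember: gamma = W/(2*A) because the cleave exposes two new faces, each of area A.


Convert: A = 17.1 cm^2 = 0.00171 m^2, W = 1.74 mJ = 0.00174 J
Cleaving exposes two faces of area A, so total new surface = 2*A and gamma = W / (2*A)
gamma = 0.00174 / (2 * 0.00171)
gamma = 0.509 J/m^2

0.509


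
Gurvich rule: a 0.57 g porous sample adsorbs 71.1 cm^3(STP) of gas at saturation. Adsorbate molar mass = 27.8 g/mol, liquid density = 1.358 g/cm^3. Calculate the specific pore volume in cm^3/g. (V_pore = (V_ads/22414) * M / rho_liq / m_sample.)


Moles adsorbed n = V_ads / 22414 = 71.1 / 22414 = 3.172125e-03 mol
Liquid volume V_liq = n * M / rho_liq = 3.172125e-03 * 27.8 / 1.358 = 0.06494 cm^3
Specific pore volume V_pore = V_liq / m_sample = 0.06494 / 0.57
V_pore = 0.1139 cm^3/g

0.1139


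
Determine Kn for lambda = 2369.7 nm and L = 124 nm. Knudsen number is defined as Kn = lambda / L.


Knudsen number Kn = lambda / L
Kn = 2369.7 / 124
Kn = 19.1105

19.1105


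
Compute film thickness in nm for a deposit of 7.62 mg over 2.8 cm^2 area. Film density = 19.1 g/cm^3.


Convert: m = 7.62 mg = 7.6200e-06 kg, A = 2.8 cm^2 = 2.8000e-04 m^2, rho = 19.1 g/cm^3 = 19100 kg/m^3
t = m / (A * rho)
t = 7.6200e-06 / (2.8000e-04 * 19100)
t = 1.4248e-06 m = 1424.8 nm

1424.8


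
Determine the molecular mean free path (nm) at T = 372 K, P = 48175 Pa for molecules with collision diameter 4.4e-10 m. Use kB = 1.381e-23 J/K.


Mean free path: lambda = kB*T / (sqrt(2) * pi * d^2 * P)
lambda = 1.381e-23 * 372 / (sqrt(2) * pi * (4.4e-10)^2 * 48175)
lambda = 1.23978e-07 m
lambda = 123.98 nm

123.98


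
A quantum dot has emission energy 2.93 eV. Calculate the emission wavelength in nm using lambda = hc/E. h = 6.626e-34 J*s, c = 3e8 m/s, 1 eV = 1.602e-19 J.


Convert energy: E = 2.93 eV = 2.93 * 1.602e-19 = 4.69386e-19 J
lambda = h*c / E = 6.626e-34 * 3e8 / 4.69386e-19
lambda = 4.23489e-07 m = 423.5 nm

423.5


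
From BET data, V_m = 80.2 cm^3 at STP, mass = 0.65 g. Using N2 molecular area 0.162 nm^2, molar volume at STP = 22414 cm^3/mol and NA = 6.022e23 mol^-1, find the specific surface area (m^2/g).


Number of moles in monolayer = V_m / 22414 = 80.2 / 22414 = 0.00357812
Number of molecules = moles * NA = 0.00357812 * 6.022e23
SA = molecules * sigma / mass
SA = (80.2 / 22414) * 6.022e23 * 0.162e-18 / 0.65
SA = 537.0 m^2/g

537.0


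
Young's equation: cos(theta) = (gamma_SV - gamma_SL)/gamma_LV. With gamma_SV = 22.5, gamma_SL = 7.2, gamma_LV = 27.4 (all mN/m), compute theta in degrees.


cos(theta) = (gamma_SV - gamma_SL) / gamma_LV
cos(theta) = (22.5 - 7.2) / 27.4
cos(theta) = 0.558394
theta = arccos(0.558394) = 56.06 degrees

56.06


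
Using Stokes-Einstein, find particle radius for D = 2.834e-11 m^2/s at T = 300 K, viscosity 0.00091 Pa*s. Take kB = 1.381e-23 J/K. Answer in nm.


Stokes-Einstein: R = kB*T / (6*pi*eta*D)
R = 1.381e-23 * 300 / (6 * pi * 0.00091 * 2.834e-11)
R = 8.52261e-09 m = 8.52 nm

8.52


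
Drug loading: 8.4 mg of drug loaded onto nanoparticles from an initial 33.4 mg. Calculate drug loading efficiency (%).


Drug loading efficiency = (drug loaded / drug initial) * 100
DLE = 8.4 / 33.4 * 100
DLE = 0.2515 * 100
DLE = 25.15%

25.15


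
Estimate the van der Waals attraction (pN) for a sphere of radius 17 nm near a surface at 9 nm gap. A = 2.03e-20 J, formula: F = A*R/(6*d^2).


Convert to SI: R = 17 nm = 1.7e-08 m, d = 9 nm = 9e-09 m
F = A * R / (6 * d^2)
F = 2.03e-20 * 1.7e-08 / (6 * (9e-09)^2)
F = 7.10082e-13 N = 0.71 pN

0.71


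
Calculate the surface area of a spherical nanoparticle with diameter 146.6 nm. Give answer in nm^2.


Radius r = 146.6/2 = 73.3 nm
Surface area SA = 4 * pi * r^2
SA = 4 * pi * (73.3)^2
SA = 67517.73 nm^2

67517.73


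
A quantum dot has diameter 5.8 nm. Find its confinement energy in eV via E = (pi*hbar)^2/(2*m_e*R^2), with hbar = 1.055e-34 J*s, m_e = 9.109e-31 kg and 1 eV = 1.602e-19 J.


Radius R = 5.8/2 = 2.9 nm = 2.9e-09 m
E = (pi * 1.055e-34)^2 / (2 * 9.109e-31 * (2.9e-09)^2)
E(J) = 7.16982e-21
E = E(J) / 1.602e-19 = 0.0448 eV

0.0448


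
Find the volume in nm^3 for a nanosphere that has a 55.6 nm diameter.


Radius r = 55.6/2 = 27.8 nm
Volume V = (4/3) * pi * r^3
V = (4/3) * pi * (27.8)^3
V = 89995.96 nm^3

89995.96


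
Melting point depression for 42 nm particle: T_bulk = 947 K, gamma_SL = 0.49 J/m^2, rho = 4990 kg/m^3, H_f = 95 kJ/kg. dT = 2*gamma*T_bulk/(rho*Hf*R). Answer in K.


Radius R = 42/2 = 21 nm = 2.1e-08 m
Convert H_f = 95 kJ/kg = 95000 J/kg
dT = 2 * gamma_SL * T_bulk / (rho * H_f * R)
dT = 2 * 0.49 * 947 / (4990 * 95000 * 2.1e-08)
dT = 93.2 K

93.2


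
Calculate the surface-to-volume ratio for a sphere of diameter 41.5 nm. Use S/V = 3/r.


Radius r = 41.5/2 = 20.75 nm
S/V = 3 / r = 3 / 20.75
S/V = 0.1446 nm^-1

0.1446


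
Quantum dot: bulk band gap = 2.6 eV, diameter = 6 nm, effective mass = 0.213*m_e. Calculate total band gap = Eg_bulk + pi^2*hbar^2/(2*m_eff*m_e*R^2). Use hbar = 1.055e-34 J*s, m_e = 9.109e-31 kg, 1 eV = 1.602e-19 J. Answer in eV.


Radius R = 6/2 nm = 3e-09 m
Confinement energy dE = pi^2 * hbar^2 / (2 * m_eff * m_e * R^2)
dE = pi^2 * (1.055e-34)^2 / (2 * 0.213 * 9.109e-31 * (3e-09)^2) J, divided by 1.602e-19 J/eV
dE = 0.1963 eV
Total band gap = E_g(bulk) + dE = 2.6 + 0.1963 = 2.7963 eV

2.7963


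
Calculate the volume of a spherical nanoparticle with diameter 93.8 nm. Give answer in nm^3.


Radius r = 93.8/2 = 46.9 nm
Volume V = (4/3) * pi * r^3
V = (4/3) * pi * (46.9)^3
V = 432122.76 nm^3

432122.76


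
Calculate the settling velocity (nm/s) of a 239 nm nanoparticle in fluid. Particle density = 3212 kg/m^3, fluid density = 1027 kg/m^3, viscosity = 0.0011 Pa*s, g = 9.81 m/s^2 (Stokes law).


Radius R = 239/2 nm = 1.195e-07 m
Density difference = 3212 - 1027 = 2185 kg/m^3
v = 2 * R^2 * (rho_p - rho_f) * g / (9 * eta)
v = 2 * (1.195e-07)^2 * 2185 * 9.81 / (9 * 0.0011)
v = 6.18374e-08 m/s = 61.8374 nm/s

61.8374


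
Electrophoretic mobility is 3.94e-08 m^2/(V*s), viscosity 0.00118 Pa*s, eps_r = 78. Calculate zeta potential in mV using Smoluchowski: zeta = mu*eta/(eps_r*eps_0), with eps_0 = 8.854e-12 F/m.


Smoluchowski equation: zeta = mu * eta / (eps_r * eps_0)
zeta = 3.94e-08 * 0.00118 / (78 * 8.854e-12)
zeta = 0.06732 V = 67.32 mV

67.32


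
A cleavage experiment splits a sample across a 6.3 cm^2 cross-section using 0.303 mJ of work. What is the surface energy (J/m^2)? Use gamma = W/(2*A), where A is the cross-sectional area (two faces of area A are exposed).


Convert: A = 6.3 cm^2 = 0.00063 m^2, W = 0.303 mJ = 0.000303 J
Cleaving exposes two faces of area A, so total new surface = 2*A and gamma = W / (2*A)
gamma = 0.000303 / (2 * 0.00063)
gamma = 0.24 J/m^2

0.24


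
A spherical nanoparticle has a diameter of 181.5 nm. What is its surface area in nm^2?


Radius r = 181.5/2 = 90.75 nm
Surface area SA = 4 * pi * r^2
SA = 4 * pi * (90.75)^2
SA = 103491.13 nm^2

103491.13


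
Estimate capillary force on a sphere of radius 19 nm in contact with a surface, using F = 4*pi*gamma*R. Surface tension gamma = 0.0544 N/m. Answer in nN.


Convert radius: R = 19 nm = 1.9e-08 m
F = 4 * pi * gamma * R
F = 4 * pi * 0.0544 * 1.9e-08
F = 1.29886e-08 N = 12.9886 nN

12.9886


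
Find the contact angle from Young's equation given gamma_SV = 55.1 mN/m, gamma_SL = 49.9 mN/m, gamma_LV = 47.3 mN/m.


cos(theta) = (gamma_SV - gamma_SL) / gamma_LV
cos(theta) = (55.1 - 49.9) / 47.3
cos(theta) = 0.109937
theta = arccos(0.109937) = 83.69 degrees

83.69


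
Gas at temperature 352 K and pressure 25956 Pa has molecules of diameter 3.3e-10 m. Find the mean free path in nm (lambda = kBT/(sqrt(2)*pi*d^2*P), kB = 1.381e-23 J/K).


Mean free path: lambda = kB*T / (sqrt(2) * pi * d^2 * P)
lambda = 1.381e-23 * 352 / (sqrt(2) * pi * (3.3e-10)^2 * 25956)
lambda = 3.87085e-07 m
lambda = 387.08 nm

387.08


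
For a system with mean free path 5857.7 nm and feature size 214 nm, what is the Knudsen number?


Knudsen number Kn = lambda / L
Kn = 5857.7 / 214
Kn = 27.3724

27.3724


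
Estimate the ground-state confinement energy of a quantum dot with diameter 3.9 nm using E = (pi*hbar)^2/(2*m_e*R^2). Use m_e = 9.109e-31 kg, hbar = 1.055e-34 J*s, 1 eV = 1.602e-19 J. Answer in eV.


Radius R = 3.9/2 = 1.95 nm = 1.95e-09 m
E = (pi * 1.055e-34)^2 / (2 * 9.109e-31 * (1.95e-09)^2)
E(J) = 1.58575e-20
E = E(J) / 1.602e-19 = 0.099 eV

0.099


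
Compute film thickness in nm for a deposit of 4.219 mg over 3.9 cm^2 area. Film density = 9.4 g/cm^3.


Convert: m = 4.219 mg = 4.2190e-06 kg, A = 3.9 cm^2 = 3.9000e-04 m^2, rho = 9.4 g/cm^3 = 9400 kg/m^3
t = m / (A * rho)
t = 4.2190e-06 / (3.9000e-04 * 9400)
t = 1.1508e-06 m = 1150.8 nm

1150.8


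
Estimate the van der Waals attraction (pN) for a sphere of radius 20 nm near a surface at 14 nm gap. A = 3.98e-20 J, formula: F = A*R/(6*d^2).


Convert to SI: R = 20 nm = 2e-08 m, d = 14 nm = 1.4e-08 m
F = A * R / (6 * d^2)
F = 3.98e-20 * 2e-08 / (6 * (1.4e-08)^2)
F = 6.76871e-13 N = 0.677 pN

0.677


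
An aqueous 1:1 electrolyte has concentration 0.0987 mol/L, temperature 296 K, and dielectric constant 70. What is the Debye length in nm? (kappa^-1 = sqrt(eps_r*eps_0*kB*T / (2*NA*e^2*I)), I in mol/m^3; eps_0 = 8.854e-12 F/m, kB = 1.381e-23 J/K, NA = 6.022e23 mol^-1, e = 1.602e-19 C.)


Ionic strength I = 0.0987 * 1^2 * 1000 = 98.7 mol/m^3
kappa^-1 = sqrt(70 * 8.854e-12 * 1.381e-23 * 296 / (2 * 6.022e23 * (1.602e-19)^2 * 98.7))
kappa^-1 = 0.911 nm

0.911


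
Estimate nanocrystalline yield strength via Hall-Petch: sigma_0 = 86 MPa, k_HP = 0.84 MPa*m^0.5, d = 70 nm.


d = 70 nm = 7e-08 m
sqrt(d) = 0.0002645751
Hall-Petch contribution = k / sqrt(d) = 0.84 / 0.0002645751 = 3174.9 MPa
sigma = sigma_0 + k/sqrt(d) = 86 + 3174.9 = 3260.9 MPa

3260.9


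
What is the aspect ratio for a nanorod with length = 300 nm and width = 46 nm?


Aspect ratio AR = length / diameter
AR = 300 / 46
AR = 6.52

6.52


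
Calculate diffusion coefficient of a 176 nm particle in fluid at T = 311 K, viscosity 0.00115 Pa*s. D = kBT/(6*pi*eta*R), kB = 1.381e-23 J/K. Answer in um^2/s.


Radius R = 176/2 = 88 nm = 8.8e-08 m
D = kB*T / (6*pi*eta*R)
D = 1.381e-23 * 311 / (6 * pi * 0.00115 * 8.8e-08)
D = 2.2515e-12 m^2/s = 2.252 um^2/s

2.252


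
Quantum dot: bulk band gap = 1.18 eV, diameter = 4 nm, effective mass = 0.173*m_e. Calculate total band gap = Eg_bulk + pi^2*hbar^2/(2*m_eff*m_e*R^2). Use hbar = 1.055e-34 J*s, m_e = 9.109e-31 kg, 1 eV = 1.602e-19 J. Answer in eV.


Radius R = 4/2 nm = 2e-09 m
Confinement energy dE = pi^2 * hbar^2 / (2 * m_eff * m_e * R^2)
dE = pi^2 * (1.055e-34)^2 / (2 * 0.173 * 9.109e-31 * (2e-09)^2) J, divided by 1.602e-19 J/eV
dE = 0.5439 eV
Total band gap = E_g(bulk) + dE = 1.18 + 0.5439 = 1.7239 eV

1.7239


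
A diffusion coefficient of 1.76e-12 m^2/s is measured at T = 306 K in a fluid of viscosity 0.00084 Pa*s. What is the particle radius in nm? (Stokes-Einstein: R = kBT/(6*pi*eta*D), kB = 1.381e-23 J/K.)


Stokes-Einstein: R = kB*T / (6*pi*eta*D)
R = 1.381e-23 * 306 / (6 * pi * 0.00084 * 1.76e-12)
R = 1.51643e-07 m = 151.64 nm

151.64


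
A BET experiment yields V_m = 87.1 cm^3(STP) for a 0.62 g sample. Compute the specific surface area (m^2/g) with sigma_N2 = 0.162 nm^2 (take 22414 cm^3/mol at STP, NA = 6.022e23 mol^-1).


Number of moles in monolayer = V_m / 22414 = 87.1 / 22414 = 0.00388596
Number of molecules = moles * NA = 0.00388596 * 6.022e23
SA = molecules * sigma / mass
SA = (87.1 / 22414) * 6.022e23 * 0.162e-18 / 0.62
SA = 611.5 m^2/g

611.5


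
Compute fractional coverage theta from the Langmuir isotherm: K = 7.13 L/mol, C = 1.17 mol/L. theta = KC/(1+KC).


Langmuir isotherm: theta = K*C / (1 + K*C)
K*C = 7.13 * 1.17 = 8.3421
theta = 8.3421 / (1 + 8.3421) = 8.3421 / 9.3421
theta = 0.893

0.893


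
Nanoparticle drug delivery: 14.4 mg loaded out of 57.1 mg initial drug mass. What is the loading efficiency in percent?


Drug loading efficiency = (drug loaded / drug initial) * 100
DLE = 14.4 / 57.1 * 100
DLE = 0.2522 * 100
DLE = 25.22%

25.22


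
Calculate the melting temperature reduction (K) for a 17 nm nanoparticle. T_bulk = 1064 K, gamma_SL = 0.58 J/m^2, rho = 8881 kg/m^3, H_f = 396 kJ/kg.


Radius R = 17/2 = 8.5 nm = 8.5e-09 m
Convert H_f = 396 kJ/kg = 396000 J/kg
dT = 2 * gamma_SL * T_bulk / (rho * H_f * R)
dT = 2 * 0.58 * 1064 / (8881 * 396000 * 8.5e-09)
dT = 41.3 K

41.3


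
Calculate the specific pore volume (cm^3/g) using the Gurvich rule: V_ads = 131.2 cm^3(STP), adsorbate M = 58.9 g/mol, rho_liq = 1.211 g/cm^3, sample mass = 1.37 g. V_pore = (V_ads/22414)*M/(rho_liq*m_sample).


Moles adsorbed n = V_ads / 22414 = 131.2 / 22414 = 5.853484e-03 mol
Liquid volume V_liq = n * M / rho_liq = 5.853484e-03 * 58.9 / 1.211 = 0.28470 cm^3
Specific pore volume V_pore = V_liq / m_sample = 0.28470 / 1.37
V_pore = 0.2078 cm^3/g

0.2078


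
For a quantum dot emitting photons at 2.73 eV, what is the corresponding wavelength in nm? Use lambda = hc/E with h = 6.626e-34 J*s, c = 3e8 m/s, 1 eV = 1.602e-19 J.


Convert energy: E = 2.73 eV = 2.73 * 1.602e-19 = 4.37346e-19 J
lambda = h*c / E = 6.626e-34 * 3e8 / 4.37346e-19
lambda = 4.54514e-07 m = 454.5 nm

454.5


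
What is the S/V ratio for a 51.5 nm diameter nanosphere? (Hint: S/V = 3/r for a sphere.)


Radius r = 51.5/2 = 25.75 nm
S/V = 3 / r = 3 / 25.75
S/V = 0.1165 nm^-1

0.1165


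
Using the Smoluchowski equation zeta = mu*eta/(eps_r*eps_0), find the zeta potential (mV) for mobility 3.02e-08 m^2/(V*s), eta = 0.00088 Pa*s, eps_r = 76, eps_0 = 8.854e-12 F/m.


Smoluchowski equation: zeta = mu * eta / (eps_r * eps_0)
zeta = 3.02e-08 * 0.00088 / (76 * 8.854e-12)
zeta = 0.039494 V = 39.49 mV

39.49


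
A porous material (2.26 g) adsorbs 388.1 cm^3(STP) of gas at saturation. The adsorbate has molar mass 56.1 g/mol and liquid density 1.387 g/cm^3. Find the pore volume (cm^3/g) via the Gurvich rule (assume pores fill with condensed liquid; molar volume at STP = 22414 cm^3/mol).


Moles adsorbed n = V_ads / 22414 = 388.1 / 22414 = 1.731507e-02 mol
Liquid volume V_liq = n * M / rho_liq = 1.731507e-02 * 56.1 / 1.387 = 0.70034 cm^3
Specific pore volume V_pore = V_liq / m_sample = 0.70034 / 2.26
V_pore = 0.3099 cm^3/g

0.3099


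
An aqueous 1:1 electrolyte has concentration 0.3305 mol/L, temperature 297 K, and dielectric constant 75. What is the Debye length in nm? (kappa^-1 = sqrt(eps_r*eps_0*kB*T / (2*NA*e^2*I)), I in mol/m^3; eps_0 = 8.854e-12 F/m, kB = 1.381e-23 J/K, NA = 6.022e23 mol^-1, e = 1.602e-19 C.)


Ionic strength I = 0.3305 * 1^2 * 1000 = 330.5 mol/m^3
kappa^-1 = sqrt(75 * 8.854e-12 * 1.381e-23 * 297 / (2 * 6.022e23 * (1.602e-19)^2 * 330.5))
kappa^-1 = 0.516 nm

0.516


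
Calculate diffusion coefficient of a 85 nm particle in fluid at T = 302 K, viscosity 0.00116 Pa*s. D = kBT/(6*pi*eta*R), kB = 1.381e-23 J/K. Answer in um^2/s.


Radius R = 85/2 = 42.5 nm = 4.25e-08 m
D = kB*T / (6*pi*eta*R)
D = 1.381e-23 * 302 / (6 * pi * 0.00116 * 4.25e-08)
D = 4.488e-12 m^2/s = 4.488 um^2/s

4.488


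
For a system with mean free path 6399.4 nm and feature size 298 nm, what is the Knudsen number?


Knudsen number Kn = lambda / L
Kn = 6399.4 / 298
Kn = 21.4745

21.4745


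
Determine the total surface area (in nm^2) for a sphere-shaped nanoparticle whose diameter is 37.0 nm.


Radius r = 37.0/2 = 18.5 nm
Surface area SA = 4 * pi * r^2
SA = 4 * pi * (18.5)^2
SA = 4300.84 nm^2

4300.84


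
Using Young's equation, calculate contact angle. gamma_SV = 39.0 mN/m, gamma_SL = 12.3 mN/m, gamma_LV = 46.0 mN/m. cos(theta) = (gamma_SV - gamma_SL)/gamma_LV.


cos(theta) = (gamma_SV - gamma_SL) / gamma_LV
cos(theta) = (39.0 - 12.3) / 46.0
cos(theta) = 0.580435
theta = arccos(0.580435) = 54.52 degrees

54.52


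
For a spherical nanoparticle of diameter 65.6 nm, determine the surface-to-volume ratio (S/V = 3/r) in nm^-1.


Radius r = 65.6/2 = 32.8 nm
S/V = 3 / r = 3 / 32.8
S/V = 0.0915 nm^-1

0.0915


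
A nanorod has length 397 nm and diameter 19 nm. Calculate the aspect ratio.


Aspect ratio AR = length / diameter
AR = 397 / 19
AR = 20.89

20.89


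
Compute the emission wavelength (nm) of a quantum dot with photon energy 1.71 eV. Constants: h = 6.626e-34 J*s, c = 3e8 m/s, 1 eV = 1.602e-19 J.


Convert energy: E = 1.71 eV = 1.71 * 1.602e-19 = 2.73942e-19 J
lambda = h*c / E = 6.626e-34 * 3e8 / 2.73942e-19
lambda = 7.25628e-07 m = 725.6 nm

725.6


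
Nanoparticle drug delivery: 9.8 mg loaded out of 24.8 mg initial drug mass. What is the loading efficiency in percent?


Drug loading efficiency = (drug loaded / drug initial) * 100
DLE = 9.8 / 24.8 * 100
DLE = 0.3952 * 100
DLE = 39.52%

39.52


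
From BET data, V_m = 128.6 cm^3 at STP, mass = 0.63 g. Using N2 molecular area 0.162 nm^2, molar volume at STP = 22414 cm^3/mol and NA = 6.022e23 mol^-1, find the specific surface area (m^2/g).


Number of moles in monolayer = V_m / 22414 = 128.6 / 22414 = 0.00573749
Number of molecules = moles * NA = 0.00573749 * 6.022e23
SA = molecules * sigma / mass
SA = (128.6 / 22414) * 6.022e23 * 0.162e-18 / 0.63
SA = 888.5 m^2/g

888.5


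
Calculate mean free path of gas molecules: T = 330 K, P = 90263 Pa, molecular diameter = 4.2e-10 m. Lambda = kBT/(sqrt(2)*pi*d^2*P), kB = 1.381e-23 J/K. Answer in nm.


Mean free path: lambda = kB*T / (sqrt(2) * pi * d^2 * P)
lambda = 1.381e-23 * 330 / (sqrt(2) * pi * (4.2e-10)^2 * 90263)
lambda = 6.4422e-08 m
lambda = 64.42 nm

64.42
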